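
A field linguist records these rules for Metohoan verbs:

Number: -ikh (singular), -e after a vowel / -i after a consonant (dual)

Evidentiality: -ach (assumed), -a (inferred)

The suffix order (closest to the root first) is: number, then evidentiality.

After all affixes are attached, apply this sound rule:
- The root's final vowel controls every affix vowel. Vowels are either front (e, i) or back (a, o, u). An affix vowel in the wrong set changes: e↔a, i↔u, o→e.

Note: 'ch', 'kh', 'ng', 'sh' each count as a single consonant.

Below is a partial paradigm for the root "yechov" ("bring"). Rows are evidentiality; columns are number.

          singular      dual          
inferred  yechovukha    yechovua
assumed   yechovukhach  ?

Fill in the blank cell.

Attach number dual -i (after consonant 'v') → yechovi.
Attach evidentiality assumed -ach → yechoviach.
Apply vowel harmony: yechoviach → yechovuach.

yechovuach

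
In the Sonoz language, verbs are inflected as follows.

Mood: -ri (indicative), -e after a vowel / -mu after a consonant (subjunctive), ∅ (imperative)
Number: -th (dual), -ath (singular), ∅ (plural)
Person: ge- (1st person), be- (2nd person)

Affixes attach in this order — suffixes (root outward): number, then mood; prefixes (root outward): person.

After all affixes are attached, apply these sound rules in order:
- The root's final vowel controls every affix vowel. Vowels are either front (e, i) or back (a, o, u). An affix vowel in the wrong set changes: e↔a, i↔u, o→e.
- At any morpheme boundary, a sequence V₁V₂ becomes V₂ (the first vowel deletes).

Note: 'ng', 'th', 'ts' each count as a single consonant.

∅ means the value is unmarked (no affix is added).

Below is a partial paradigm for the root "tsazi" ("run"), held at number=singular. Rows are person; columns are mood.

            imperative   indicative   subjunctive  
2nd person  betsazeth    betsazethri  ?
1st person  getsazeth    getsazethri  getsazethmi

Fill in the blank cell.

Attach number singular -ath → tsaziath.
Attach person 2nd person be- → betsaziath.
Attach mood subjunctive -mu (after consonant 'th') → betsaziathmu.
Apply vowel harmony: betsaziathmu → betsaziethmi.
Apply vowel deletion: betsaziethmi → betsazethmi.

betsazethmi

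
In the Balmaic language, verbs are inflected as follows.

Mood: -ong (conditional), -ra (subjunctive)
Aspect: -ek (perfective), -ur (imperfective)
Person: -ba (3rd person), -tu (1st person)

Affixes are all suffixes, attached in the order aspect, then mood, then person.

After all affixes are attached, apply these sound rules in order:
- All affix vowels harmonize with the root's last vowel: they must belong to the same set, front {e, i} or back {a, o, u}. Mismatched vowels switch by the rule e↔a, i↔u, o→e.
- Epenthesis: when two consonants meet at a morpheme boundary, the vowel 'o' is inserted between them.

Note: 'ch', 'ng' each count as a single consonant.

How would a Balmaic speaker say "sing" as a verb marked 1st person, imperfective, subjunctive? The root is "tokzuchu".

Attach aspect imperfective -ur → tokzuchuur.
Attach mood subjunctive -ra → tokzuchuurra.
Attach person 1st person -tu → tokzuchuurratu.
Vowel harmony: no change.
Apply epenthesis: tokzuchuurratu → tokzuchuuroratu.

tokzuchuuroratu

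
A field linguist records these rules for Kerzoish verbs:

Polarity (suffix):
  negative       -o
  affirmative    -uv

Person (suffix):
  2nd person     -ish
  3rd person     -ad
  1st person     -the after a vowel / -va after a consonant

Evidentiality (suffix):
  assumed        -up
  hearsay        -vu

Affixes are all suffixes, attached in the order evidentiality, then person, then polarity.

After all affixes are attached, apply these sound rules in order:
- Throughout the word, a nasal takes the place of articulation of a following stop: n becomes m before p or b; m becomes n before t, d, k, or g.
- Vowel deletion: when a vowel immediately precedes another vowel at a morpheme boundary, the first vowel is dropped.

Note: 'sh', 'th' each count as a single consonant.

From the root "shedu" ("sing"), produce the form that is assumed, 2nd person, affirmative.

Attach evidentiality assumed -up → sheduup.
Attach person 2nd person -ish → sheduupish.
Attach polarity affirmative -uv → sheduupishuv.
Nasal assimilation: no change.
Apply vowel deletion: sheduupishuv → shedupishuv.

shedupishuv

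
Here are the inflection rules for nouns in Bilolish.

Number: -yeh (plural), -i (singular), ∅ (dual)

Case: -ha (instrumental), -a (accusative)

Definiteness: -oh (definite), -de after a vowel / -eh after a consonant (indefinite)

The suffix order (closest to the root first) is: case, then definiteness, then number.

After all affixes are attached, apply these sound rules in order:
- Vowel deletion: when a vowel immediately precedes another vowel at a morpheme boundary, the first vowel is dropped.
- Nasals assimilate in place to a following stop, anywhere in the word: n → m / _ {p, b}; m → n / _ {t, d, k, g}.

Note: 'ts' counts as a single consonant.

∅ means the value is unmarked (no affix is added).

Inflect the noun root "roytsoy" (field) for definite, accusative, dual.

roytsoyoh

Attach case accusative -a → roytsoya.
Attach definiteness definite -oh → roytsoyaoh.
number = dual: zero marking, form stays roytsoyaoh.
Apply vowel deletion: roytsoyaoh → roytsoyoh.
Nasal assimilation: no change.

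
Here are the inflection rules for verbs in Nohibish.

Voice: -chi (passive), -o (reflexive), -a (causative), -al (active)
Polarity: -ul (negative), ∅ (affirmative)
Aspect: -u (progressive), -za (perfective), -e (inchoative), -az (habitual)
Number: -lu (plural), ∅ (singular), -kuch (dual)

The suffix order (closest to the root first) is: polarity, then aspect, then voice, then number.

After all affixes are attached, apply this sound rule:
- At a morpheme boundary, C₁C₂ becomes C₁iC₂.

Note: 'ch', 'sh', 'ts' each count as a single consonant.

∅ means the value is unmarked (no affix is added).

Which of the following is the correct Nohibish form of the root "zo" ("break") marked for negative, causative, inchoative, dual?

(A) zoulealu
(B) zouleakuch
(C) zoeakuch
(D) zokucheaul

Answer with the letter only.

B

Attach polarity negative -ul → zoul.
Attach aspect inchoative -e → zoule.
Attach voice causative -a → zoulea.
Attach number dual -kuch → zouleakuch.
Epenthesis: no change.
So the correct form is zouleakuch, option (B).
(C) zoeakuch is wrong: it uses affirmative instead of negative for polarity.
(A) zoulealu is wrong: it uses plural instead of dual for number.
(D) zokucheaul is wrong: it has the affixes in the wrong order.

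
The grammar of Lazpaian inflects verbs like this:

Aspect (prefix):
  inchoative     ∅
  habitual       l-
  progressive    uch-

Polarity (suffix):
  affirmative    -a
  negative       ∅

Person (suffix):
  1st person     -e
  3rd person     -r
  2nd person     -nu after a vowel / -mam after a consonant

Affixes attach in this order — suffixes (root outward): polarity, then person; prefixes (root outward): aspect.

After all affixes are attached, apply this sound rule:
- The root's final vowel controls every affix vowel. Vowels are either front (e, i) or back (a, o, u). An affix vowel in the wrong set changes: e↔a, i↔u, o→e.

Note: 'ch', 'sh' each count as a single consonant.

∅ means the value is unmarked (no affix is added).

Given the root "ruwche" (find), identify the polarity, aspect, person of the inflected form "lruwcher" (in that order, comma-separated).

Segment: l-ruwche-r.
polarity: ∅ → negative.
aspect: l- → habitual.
person: -r → 3rd person.

negative, habitual, 3rd person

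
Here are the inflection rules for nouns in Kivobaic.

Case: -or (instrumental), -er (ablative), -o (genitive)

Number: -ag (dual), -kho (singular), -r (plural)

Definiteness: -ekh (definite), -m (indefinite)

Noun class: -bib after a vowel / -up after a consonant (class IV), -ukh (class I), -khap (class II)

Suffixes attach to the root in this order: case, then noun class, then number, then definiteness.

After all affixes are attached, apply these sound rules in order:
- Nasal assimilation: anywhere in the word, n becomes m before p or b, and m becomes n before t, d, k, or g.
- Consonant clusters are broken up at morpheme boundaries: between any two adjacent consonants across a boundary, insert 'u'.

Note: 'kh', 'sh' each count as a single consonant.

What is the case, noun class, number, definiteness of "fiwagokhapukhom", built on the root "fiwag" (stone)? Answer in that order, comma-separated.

genitive, class II, singular, indefinite

Segment: fiwag-o-khap-kho-m.
case: -o → genitive.
noun class: -khap → class II.
number: -kho → singular.
definiteness: -m → indefinite.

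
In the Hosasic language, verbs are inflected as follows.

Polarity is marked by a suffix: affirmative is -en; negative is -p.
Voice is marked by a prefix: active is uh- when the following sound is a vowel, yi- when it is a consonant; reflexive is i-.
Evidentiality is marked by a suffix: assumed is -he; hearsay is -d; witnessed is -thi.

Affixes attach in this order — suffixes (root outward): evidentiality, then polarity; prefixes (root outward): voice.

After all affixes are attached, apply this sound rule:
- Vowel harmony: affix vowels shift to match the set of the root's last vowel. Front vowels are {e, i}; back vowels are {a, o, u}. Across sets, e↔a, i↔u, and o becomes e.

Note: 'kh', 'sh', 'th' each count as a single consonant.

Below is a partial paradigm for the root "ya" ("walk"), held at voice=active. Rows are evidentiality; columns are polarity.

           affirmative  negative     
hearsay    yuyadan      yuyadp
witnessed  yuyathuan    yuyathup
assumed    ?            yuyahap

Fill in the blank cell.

yuyahaan

Attach voice active yi- (before consonant 'y') → yiya.
Attach evidentiality assumed -he → yiyahe.
Attach polarity affirmative -en → yiyaheen.
Apply vowel harmony: yiyaheen → yuyahaan.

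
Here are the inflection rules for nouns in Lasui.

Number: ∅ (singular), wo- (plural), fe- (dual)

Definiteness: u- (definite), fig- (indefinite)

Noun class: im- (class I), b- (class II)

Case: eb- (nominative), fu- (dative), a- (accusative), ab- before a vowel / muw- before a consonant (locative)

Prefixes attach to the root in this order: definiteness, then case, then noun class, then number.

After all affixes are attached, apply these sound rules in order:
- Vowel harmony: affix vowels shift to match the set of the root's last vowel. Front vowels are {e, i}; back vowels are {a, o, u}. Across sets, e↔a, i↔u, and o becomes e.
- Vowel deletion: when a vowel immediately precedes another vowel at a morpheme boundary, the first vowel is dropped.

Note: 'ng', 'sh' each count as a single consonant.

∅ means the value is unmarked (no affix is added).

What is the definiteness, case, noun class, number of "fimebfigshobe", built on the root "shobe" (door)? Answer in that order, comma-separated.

indefinite, nominative, class I, dual

Segment: fe-im-eb-fig-shobe.
definiteness: fig- → indefinite.
case: eb- → nominative.
noun class: im- → class I.
number: fe- → dual.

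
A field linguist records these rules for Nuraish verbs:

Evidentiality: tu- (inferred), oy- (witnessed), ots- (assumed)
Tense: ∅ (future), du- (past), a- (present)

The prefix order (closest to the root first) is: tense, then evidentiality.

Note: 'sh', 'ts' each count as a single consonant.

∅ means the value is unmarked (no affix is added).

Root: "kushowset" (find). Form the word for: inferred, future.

tukushowset

tense = future: zero marking, form stays kushowset.
Attach evidentiality inferred tu- → tukushowset.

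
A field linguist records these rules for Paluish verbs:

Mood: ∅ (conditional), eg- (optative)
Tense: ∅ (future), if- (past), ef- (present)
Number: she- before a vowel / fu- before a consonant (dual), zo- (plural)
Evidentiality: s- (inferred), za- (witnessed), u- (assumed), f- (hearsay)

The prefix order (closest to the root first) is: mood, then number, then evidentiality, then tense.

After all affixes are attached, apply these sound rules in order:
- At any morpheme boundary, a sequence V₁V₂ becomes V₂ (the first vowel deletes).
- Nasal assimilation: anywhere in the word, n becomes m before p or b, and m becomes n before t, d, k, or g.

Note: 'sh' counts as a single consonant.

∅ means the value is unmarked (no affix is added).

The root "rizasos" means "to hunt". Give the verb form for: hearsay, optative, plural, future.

Attach mood optative eg- → egrizasos.
Attach number plural zo- → zoegrizasos.
Attach evidentiality hearsay f- → fzoegrizasos.
tense = future: zero marking, form stays fzoegrizasos.
Apply vowel deletion: fzoegrizasos → fzegrizasos.
Nasal assimilation: no change.

fzegrizasos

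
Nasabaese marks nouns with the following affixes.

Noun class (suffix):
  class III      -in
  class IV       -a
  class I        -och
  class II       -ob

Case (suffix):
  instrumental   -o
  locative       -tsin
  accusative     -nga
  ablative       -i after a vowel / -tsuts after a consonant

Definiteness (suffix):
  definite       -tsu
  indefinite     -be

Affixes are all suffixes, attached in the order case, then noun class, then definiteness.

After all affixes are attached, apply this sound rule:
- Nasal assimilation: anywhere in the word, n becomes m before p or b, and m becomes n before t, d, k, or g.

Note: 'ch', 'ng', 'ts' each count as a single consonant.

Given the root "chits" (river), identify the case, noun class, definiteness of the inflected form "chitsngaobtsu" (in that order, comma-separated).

Segment: chits-nga-ob-tsu.
case: -nga → accusative.
noun class: -ob → class II.
definiteness: -tsu → definite.

accusative, class II, definite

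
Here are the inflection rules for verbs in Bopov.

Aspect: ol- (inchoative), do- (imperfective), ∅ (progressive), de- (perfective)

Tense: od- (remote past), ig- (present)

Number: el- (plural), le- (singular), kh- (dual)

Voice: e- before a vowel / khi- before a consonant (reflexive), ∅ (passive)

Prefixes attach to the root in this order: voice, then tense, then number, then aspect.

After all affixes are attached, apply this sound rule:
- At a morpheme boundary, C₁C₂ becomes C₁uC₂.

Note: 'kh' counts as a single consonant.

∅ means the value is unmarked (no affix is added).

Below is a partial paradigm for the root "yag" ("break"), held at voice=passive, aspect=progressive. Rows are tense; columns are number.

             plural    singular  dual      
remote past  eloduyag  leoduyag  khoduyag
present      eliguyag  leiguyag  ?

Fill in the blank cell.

khiguyag

voice = passive: zero marking, form stays yag.
Attach tense present ig- → igyag.
Attach number dual kh- → khigyag.
aspect = progressive: zero marking, form stays khigyag.
Apply epenthesis: khigyag → khiguyag.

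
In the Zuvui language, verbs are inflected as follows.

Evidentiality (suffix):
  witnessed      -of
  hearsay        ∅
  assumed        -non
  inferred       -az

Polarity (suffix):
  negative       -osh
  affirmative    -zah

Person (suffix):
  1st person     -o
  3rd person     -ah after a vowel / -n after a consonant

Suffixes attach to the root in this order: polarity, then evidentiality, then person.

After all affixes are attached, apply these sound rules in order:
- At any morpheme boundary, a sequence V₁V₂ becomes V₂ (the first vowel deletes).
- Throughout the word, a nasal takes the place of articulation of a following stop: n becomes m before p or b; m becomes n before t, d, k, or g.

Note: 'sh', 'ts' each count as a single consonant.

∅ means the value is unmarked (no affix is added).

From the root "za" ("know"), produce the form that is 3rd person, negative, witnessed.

zoshofn

Attach polarity negative -osh → zaosh.
Attach evidentiality witnessed -of → zaoshof.
Attach person 3rd person -n (after consonant 'f') → zaoshofn.
Apply vowel deletion: zaoshofn → zoshofn.
Nasal assimilation: no change.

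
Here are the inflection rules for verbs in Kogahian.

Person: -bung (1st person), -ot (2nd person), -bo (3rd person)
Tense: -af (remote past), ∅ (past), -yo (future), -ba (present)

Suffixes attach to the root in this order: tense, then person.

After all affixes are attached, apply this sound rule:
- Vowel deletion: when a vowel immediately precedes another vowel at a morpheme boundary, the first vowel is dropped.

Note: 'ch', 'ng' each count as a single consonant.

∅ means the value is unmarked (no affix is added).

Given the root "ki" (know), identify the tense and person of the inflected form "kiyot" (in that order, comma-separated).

Segment: ki-yo-ot.
tense: -yo → future.
person: -ot → 2nd person.

future, 2nd person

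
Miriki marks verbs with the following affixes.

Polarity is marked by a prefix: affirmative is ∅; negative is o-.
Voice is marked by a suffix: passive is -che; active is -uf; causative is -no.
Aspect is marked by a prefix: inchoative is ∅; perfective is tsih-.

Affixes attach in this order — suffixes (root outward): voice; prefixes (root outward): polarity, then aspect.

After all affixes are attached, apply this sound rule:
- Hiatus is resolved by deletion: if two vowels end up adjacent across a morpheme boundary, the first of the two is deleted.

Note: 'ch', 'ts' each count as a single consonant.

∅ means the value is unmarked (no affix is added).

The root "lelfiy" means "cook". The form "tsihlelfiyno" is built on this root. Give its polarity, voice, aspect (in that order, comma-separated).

Segment: tsih-lelfiy-no.
polarity: ∅ → affirmative.
voice: -no → causative.
aspect: tsih- → perfective.

affirmative, causative, perfective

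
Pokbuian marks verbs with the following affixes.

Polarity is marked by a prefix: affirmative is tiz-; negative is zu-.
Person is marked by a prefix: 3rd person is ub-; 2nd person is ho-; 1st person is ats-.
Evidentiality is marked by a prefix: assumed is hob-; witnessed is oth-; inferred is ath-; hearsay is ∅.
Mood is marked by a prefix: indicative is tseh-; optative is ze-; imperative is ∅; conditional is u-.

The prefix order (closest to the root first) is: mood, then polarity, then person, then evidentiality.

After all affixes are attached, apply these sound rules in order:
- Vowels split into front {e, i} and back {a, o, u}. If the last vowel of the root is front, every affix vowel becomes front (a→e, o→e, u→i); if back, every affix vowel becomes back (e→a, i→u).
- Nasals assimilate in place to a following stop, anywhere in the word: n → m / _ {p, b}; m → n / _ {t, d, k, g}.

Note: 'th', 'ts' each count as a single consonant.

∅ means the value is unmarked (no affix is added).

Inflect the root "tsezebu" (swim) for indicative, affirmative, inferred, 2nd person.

Attach mood indicative tseh- → tsehtsezebu.
Attach polarity affirmative tiz- → tiztsehtsezebu.
Attach person 2nd person ho- → hotiztsehtsezebu.
Attach evidentiality inferred ath- → athhotiztsehtsezebu.
Apply vowel harmony: athhotiztsehtsezebu → athhotuztsahtsezebu.
Nasal assimilation: no change.

athhotuztsahtsezebu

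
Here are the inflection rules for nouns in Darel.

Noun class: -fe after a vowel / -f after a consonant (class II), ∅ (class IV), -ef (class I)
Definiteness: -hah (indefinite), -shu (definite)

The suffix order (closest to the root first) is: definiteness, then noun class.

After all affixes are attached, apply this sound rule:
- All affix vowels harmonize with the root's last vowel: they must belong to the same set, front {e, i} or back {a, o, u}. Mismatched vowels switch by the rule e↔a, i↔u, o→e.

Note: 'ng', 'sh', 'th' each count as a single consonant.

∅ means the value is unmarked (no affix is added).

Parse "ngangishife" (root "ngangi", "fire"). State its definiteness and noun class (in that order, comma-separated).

Segment: ngangi-shu-fe.
definiteness: -shu → definite.
noun class: -fe/f → class II.

definite, class II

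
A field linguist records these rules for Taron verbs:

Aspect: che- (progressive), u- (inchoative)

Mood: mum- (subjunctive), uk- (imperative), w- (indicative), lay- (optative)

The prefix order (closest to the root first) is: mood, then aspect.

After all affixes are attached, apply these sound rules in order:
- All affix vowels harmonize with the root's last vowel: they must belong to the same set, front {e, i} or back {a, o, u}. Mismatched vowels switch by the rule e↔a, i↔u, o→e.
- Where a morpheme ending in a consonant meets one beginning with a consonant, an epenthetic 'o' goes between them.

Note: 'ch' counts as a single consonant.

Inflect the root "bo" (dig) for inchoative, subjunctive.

umumobo

Attach mood subjunctive mum- → mumbo.
Attach aspect inchoative u- → umumbo.
Vowel harmony: no change.
Apply epenthesis: umumbo → umumobo.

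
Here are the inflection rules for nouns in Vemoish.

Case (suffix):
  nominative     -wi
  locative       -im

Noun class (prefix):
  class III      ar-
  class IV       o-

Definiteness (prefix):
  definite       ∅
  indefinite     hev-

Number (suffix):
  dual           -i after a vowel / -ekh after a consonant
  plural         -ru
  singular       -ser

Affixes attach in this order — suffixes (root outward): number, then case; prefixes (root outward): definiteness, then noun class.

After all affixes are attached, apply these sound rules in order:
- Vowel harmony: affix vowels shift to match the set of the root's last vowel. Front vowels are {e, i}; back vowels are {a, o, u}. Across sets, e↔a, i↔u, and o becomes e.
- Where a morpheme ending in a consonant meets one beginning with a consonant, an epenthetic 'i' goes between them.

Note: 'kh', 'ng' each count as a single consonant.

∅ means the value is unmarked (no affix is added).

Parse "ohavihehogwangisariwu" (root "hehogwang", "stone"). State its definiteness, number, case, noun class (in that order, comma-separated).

indefinite, singular, nominative, class IV

Segment: o-hev-hehogwang-ser-wi.
definiteness: hev- → indefinite.
number: -ser → singular.
case: -wi → nominative.
noun class: o- → class IV.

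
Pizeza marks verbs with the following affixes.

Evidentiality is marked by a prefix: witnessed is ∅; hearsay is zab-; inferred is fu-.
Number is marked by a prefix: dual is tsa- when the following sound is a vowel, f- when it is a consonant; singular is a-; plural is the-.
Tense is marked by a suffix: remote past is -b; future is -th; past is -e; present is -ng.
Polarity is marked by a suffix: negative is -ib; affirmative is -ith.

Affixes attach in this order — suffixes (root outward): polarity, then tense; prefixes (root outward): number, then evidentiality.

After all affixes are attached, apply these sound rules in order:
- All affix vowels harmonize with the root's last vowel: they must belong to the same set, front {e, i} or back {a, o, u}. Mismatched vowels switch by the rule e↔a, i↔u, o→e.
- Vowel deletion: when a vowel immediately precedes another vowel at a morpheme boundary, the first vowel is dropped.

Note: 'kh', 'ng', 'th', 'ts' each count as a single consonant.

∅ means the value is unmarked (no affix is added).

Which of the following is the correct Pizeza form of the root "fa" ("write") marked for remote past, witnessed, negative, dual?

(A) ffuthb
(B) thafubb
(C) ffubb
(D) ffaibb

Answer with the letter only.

C

Attach polarity negative -ib → faib.
Attach number dual f- (before consonant 'f') → ffaib.
Attach tense remote past -b → ffaibb.
evidentiality = witnessed: zero marking, form stays ffaibb.
Apply vowel harmony: ffaibb → ffaubb.
Apply vowel deletion: ffaubb → ffubb.
So the correct form is ffubb, option (C).
(A) ffuthb is wrong: it uses affirmative instead of negative for polarity.
(D) ffaibb is wrong: it fails to apply the sound rule(s).
(B) thafubb is wrong: it uses plural instead of dual for number.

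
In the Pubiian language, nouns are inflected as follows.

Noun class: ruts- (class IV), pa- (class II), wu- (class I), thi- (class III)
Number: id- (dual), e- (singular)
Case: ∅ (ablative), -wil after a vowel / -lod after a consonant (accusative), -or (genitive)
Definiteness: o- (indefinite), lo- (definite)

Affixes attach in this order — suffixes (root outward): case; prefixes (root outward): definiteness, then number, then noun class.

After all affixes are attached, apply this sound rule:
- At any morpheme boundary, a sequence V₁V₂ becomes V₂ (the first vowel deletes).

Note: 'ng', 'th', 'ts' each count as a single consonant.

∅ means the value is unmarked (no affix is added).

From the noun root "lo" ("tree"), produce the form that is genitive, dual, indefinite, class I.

Attach case genitive -or → loor.
Attach definiteness indefinite o- → oloor.
Attach number dual id- → idoloor.
Attach noun class class I wu- → wuidoloor.
Apply vowel deletion: wuidoloor → widolor.

widolor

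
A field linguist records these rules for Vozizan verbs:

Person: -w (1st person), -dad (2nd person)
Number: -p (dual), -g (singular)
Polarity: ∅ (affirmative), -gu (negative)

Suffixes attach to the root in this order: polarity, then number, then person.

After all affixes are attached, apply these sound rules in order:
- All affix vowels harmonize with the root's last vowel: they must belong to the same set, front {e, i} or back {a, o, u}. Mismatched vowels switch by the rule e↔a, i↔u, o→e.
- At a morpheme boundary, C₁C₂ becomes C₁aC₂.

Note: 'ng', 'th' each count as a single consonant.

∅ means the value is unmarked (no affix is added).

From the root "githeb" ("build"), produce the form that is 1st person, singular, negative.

Attach polarity negative -gu → githebgu.
Attach number singular -g → githebgug.
Attach person 1st person -w → githebgugw.
Apply vowel harmony: githebgugw → githebgigw.
Apply epenthesis: githebgigw → githebagigaw.

githebagigaw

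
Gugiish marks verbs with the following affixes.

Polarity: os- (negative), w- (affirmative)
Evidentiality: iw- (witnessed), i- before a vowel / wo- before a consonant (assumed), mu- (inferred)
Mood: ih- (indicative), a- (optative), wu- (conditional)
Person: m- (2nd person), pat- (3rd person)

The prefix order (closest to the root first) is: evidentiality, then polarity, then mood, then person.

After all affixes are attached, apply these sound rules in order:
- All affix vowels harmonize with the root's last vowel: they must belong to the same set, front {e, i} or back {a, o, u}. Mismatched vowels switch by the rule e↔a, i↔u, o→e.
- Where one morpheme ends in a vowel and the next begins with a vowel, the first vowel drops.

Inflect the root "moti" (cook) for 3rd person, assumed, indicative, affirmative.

petihwwemoti

Attach evidentiality assumed wo- (before consonant 'm') → womoti.
Attach polarity affirmative w- → wwomoti.
Attach mood indicative ih- → ihwwomoti.
Attach person 3rd person pat- → patihwwomoti.
Apply vowel harmony: patihwwomoti → petihwwemoti.
Vowel deletion: no change.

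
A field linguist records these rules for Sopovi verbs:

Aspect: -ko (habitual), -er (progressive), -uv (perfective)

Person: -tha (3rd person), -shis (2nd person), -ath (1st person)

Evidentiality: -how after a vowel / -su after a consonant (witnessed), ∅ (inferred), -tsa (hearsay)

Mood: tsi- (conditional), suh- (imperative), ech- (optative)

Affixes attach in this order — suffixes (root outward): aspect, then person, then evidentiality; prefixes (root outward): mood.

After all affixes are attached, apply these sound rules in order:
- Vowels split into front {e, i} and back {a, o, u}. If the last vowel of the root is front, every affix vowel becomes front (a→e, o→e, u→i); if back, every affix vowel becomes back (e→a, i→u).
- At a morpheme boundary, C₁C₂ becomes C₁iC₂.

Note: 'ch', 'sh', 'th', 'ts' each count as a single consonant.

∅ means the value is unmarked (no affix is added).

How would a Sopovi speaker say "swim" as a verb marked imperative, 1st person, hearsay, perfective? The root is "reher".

Attach aspect perfective -uv → reheruv.
Attach person 1st person -ath → reheruvath.
Attach evidentiality hearsay -tsa → reheruvathtsa.
Attach mood imperative suh- → suhreheruvathtsa.
Apply vowel harmony: suhreheruvathtsa → sihreherivethtse.
Apply epenthesis: sihreherivethtse → sihireherivethitse.

sihireherivethitse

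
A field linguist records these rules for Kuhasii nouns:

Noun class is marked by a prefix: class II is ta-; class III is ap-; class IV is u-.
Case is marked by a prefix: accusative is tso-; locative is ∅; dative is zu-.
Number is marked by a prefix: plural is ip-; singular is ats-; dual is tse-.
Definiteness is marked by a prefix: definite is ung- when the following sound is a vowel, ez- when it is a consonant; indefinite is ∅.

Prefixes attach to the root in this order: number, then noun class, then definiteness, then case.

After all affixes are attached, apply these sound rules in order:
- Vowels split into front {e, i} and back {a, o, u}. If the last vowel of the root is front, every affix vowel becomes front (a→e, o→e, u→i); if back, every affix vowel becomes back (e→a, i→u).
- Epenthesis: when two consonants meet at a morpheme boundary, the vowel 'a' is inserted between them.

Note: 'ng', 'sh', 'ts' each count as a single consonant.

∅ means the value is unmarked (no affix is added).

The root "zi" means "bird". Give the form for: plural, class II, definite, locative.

ezateipazi

Attach number plural ip- → ipzi.
Attach noun class class II ta- → taipzi.
Attach definiteness definite ez- (before consonant 't') → eztaipzi.
case = locative: zero marking, form stays eztaipzi.
Apply vowel harmony: eztaipzi → ezteipzi.
Apply epenthesis: ezteipzi → ezateipazi.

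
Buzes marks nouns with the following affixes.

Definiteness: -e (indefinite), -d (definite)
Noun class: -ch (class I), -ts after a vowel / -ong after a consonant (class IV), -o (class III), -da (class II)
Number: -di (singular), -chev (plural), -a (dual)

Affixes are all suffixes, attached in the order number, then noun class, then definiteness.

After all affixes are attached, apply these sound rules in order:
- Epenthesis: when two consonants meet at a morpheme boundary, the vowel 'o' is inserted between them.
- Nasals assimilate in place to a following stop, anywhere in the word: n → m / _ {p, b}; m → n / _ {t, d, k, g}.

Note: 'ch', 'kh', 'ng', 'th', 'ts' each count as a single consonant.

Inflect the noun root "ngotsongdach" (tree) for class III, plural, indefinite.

Attach number plural -chev → ngotsongdachchev.
Attach noun class class III -o → ngotsongdachchevo.
Attach definiteness indefinite -e → ngotsongdachchevoe.
Apply epenthesis: ngotsongdachchevoe → ngotsongdachochevoe.
Nasal assimilation: no change.

ngotsongdachochevoe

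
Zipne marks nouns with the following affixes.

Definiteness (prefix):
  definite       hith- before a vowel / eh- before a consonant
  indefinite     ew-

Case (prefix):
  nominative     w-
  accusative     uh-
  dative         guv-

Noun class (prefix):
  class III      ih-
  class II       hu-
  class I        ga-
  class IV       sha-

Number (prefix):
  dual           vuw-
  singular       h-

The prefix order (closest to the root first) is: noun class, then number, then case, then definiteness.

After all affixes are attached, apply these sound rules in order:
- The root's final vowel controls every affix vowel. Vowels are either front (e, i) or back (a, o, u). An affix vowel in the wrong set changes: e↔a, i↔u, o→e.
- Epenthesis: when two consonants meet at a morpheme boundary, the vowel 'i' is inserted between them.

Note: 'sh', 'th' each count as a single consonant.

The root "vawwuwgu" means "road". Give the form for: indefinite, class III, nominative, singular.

Attach noun class class III ih- → ihvawwuwgu.
Attach number singular h- → hihvawwuwgu.
Attach case nominative w- → whihvawwuwgu.
Attach definiteness indefinite ew- → ewwhihvawwuwgu.
Apply vowel harmony: ewwhihvawwuwgu → awwhuhvawwuwgu.
Apply epenthesis: awwhuhvawwuwgu → awiwihuhivawwuwgu.

awiwihuhivawwuwgu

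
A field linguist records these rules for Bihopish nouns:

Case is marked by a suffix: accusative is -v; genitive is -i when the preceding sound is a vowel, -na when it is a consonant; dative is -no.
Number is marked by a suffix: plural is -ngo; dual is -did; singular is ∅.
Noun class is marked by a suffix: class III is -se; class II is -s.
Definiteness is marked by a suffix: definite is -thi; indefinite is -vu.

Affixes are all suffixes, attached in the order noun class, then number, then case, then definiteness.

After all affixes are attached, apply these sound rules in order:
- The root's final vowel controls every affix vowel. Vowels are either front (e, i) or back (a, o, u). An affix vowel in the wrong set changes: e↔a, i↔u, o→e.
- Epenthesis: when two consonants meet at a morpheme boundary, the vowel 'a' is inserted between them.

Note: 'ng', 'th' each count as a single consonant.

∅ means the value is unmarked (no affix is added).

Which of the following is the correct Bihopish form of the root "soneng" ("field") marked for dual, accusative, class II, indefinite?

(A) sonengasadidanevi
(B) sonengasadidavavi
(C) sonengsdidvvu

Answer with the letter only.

Attach noun class class II -s → sonengs.
Attach number dual -did → sonengsdid.
Attach case accusative -v → sonengsdidv.
Attach definiteness indefinite -vu → sonengsdidvvu.
Apply vowel harmony: sonengsdidvvu → sonengsdidvvi.
Apply epenthesis: sonengsdidvvi → sonengasadidavavi.
So the correct form is sonengasadidavavi, option (B).
(C) sonengsdidvvu is wrong: it fails to apply the sound rule(s).
(A) sonengasadidanevi is wrong: it uses genitive instead of accusative for case.

B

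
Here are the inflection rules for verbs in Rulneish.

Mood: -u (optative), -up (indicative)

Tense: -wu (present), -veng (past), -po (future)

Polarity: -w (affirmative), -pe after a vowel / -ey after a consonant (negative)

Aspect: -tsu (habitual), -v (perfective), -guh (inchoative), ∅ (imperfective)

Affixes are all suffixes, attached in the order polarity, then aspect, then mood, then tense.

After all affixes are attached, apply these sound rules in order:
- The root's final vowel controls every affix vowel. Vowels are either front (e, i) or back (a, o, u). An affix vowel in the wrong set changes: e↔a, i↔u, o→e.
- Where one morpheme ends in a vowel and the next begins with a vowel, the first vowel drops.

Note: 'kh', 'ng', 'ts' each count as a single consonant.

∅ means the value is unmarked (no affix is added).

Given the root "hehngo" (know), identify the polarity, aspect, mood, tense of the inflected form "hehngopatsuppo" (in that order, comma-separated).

negative, habitual, indicative, future

Segment: hehngo-pe-tsu-up-po.
polarity: -pe/ey → negative.
aspect: -tsu → habitual.
mood: -up → indicative.
tense: -po → future.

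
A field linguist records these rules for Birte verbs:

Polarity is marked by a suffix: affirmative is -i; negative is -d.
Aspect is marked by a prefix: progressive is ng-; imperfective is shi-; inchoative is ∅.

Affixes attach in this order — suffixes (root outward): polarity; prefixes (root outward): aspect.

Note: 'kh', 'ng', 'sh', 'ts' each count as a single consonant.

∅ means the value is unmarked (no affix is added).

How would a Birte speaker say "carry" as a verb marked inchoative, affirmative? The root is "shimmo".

shimmoi

aspect = inchoative: zero marking, form stays shimmo.
Attach polarity affirmative -i → shimmoi.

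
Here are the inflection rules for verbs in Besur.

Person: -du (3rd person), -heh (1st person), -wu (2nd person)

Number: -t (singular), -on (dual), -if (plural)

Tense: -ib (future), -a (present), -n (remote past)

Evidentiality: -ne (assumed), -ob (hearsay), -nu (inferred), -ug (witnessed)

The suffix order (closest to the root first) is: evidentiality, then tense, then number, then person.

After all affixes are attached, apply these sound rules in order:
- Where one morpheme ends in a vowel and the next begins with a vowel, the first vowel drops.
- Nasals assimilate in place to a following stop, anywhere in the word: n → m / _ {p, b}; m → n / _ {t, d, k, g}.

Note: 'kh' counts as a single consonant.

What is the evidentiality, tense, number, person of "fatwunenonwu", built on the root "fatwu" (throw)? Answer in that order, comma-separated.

Segment: fatwu-ne-n-on-wu.
evidentiality: -ne → assumed.
tense: -n → remote past.
number: -on → dual.
person: -wu → 2nd person.

assumed, remote past, dual, 2nd person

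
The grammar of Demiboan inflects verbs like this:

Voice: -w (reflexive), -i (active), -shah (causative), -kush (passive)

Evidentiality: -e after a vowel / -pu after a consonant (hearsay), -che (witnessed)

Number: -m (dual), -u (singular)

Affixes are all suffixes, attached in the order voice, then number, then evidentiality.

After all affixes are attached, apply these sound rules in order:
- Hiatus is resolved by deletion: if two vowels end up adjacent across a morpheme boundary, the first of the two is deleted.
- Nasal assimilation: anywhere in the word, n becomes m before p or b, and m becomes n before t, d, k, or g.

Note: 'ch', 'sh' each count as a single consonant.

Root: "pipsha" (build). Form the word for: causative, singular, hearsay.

Attach voice causative -shah → pipshashah.
Attach number singular -u → pipshashahu.
Attach evidentiality hearsay -e (after vowel 'u') → pipshashahue.
Apply vowel deletion: pipshashahue → pipshashahe.
Nasal assimilation: no change.

pipshashahe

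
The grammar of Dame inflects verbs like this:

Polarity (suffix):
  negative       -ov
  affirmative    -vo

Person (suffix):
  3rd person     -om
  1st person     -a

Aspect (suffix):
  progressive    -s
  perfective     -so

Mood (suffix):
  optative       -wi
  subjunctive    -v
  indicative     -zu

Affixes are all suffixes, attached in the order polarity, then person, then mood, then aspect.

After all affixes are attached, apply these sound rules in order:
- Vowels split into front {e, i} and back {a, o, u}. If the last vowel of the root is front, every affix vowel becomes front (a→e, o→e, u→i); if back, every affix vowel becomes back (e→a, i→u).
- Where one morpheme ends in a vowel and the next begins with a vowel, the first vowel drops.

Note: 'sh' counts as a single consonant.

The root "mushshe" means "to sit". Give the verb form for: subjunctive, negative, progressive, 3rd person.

Attach polarity negative -ov → mushsheov.
Attach person 3rd person -om → mushsheovom.
Attach mood subjunctive -v → mushsheovomv.
Attach aspect progressive -s → mushsheovomvs.
Apply vowel harmony: mushsheovomvs → mushsheevemvs.
Apply vowel deletion: mushsheevemvs → mushshevemvs.

mushshevemvs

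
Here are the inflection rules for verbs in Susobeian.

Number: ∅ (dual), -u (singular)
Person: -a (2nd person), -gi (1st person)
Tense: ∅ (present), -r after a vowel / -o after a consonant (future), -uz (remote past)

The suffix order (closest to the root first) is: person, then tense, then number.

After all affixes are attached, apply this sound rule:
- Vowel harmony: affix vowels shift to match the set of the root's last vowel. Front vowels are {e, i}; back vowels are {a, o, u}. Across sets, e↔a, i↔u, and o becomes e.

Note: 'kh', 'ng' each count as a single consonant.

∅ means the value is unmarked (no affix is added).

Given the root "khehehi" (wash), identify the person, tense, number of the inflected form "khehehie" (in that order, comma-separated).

2nd person, present, dual

Segment: khehehi-a.
person: -a → 2nd person.
tense: ∅ → present.
number: ∅ → dual.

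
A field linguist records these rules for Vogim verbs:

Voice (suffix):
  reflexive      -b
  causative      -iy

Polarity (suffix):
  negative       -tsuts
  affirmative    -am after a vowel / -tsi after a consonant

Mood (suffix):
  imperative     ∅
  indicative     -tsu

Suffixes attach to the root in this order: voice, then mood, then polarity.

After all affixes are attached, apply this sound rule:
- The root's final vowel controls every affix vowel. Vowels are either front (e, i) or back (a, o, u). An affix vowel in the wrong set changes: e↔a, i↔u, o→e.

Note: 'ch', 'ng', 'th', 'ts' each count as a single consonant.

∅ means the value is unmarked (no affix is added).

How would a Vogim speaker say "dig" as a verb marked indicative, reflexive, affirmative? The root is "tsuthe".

tsuthebtsiem

Attach voice reflexive -b → tsutheb.
Attach mood indicative -tsu → tsuthebtsu.
Attach polarity affirmative -am (after vowel 'u') → tsuthebtsuam.
Apply vowel harmony: tsuthebtsuam → tsuthebtsiem.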